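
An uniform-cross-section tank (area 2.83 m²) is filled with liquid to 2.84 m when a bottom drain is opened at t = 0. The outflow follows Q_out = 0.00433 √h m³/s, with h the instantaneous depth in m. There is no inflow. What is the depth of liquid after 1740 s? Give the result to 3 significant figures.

A dh/dt = −Q_out = −0.00433 √h.
This is separable: 2 d(√h)/dt = −0.00433/A, so √h = √h₀ − (0.00433/(2A)) t.
√h = √2.84 − 0.00433·1740/(2·2.83) = 1.6852 − 1.3311 = 0.35410.
h = 0.35410² = 0.12539 m.

0.125 m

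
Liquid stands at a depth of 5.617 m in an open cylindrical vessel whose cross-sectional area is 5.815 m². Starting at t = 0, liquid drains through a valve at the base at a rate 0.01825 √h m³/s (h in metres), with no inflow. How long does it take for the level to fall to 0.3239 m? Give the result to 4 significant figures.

Unsteady balance on liquid volume: A dh/dt = −0.01825 √h.
Separate and integrate: 2(√h − √h₀) = −(0.01825/A) t.
t = 2A(√h₀ − √h)/0.01825 = 2·5.815·(√5.617 − √0.3239)/0.01825
  = 11.6300 × (2.37002 − 0.569122) / 0.01825 = 1147.64 s.

1148 s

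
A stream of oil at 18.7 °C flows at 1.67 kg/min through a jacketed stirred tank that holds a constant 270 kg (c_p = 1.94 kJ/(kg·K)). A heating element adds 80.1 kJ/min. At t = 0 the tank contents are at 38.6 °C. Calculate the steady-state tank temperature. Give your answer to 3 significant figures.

Unsteady energy balance on the tank contents: M c_p dT/dt = ṁ c_p (T_in − T) + 80.1.
At steady state dT/dt = 0 ⇒ T_ss = T_in + Q̇/(ṁ c_p) = 18.7 + 80.1/(1.67·1.94) = 43.424 °C.

43.4 °C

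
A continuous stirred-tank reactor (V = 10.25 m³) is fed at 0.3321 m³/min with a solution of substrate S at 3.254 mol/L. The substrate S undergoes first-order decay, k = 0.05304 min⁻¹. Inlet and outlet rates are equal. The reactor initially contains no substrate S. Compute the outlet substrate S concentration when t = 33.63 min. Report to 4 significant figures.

1.164 mol/L

Accumulation = in − out − consumed: V dC/dt = Q C_in − Q C − k V C.
dC/dt = (Q/V) C_in − (Q/V + k) C; effective rate a = Q/V + k = 0.0324000 + 0.05304 = 0.0854400 min⁻¹.
C_ss = Q C_in/(Q + kV) = 1.23396 mol/L; C(t) = C_ss + (C₀ − C_ss) e^(−a t).
C(33.63) = 1.23396 + (-1.23396)·e^(−0.0854400·33.63) = 1.23396 + (-1.23396)·0.0565095 = 1.16423 mol/L.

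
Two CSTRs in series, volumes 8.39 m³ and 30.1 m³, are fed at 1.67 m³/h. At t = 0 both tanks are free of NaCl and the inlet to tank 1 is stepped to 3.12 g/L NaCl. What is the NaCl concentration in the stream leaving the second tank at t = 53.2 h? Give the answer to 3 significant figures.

2.89 g/L

Time constants: τᵢ = Vᵢ/Q for each well-mixed tank.
τ₁ = 8.39/1.67 = 5.0240 h; τ₂ = 30.1/1.67 = 18.024 h.
Tank 1: C₁ = C_in(1 − e^(−t/τ₁)). Tank 2 (τ₁ ≠ τ₂): C₂ = C_in[1 − (τ₁ e^(−t/τ₁) − τ₂ e^(−t/τ₂))/(τ₁ − τ₂)].
At t = 53.2: e^(−t/τ₁) = 2.5185e-05, e^(−t/τ₂) = 0.052255.
C₂ = 3.12·[1 − (5.0240·2.5185e-05 − 18.024·0.052255)/(-13.000)] = 3.12·0.92756 = 2.8940 g/L.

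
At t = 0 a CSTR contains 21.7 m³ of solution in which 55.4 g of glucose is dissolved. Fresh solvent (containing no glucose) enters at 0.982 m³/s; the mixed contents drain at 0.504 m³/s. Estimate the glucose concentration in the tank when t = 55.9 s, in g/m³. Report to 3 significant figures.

0.491 g/m³

Let m(t) be the amount of glucose. Volume: V(t) = V₀ + (Q_in − Q_out) t = 21.7 + 0.47800 t; V(55.9) = 48.420 m³.
Species balance (pure solvent in): dm/dt = −Q_out · m/V(t).
Separate: dm/m = −Q_out dt/V(t) ⇒ ln(m/m₀) = −(Q_out/(Q_in−Q_out)) ln(V/V₀).
m = m₀ (V₀/V)^(Q_out/(Q_in−Q_out)) = 55.4 × (21.7/48.420)^(1.0544) = 23.767 g.
C = m/V = 23.767/48.420 = 0.49086 g/m³.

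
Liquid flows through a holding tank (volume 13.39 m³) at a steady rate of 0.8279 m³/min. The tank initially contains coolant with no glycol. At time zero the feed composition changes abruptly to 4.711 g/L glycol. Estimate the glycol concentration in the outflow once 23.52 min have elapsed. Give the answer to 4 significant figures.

3.611 g/L

Transient balance on the dissolved component: V dC/dt = Q(C_in − C).
Time constant τ = V/Q = 13.39/0.8279 = 16.1735 min.
C approaches C_in exponentially: C(t) = C_in + (C₀ − C_in) e^(−t/τ).
C(23.52) = 4.711 + (0 − 4.711)·e^(−23.52/16.1735) = 4.711 + (-4.71100)·0.233579 = 3.61061 g/L.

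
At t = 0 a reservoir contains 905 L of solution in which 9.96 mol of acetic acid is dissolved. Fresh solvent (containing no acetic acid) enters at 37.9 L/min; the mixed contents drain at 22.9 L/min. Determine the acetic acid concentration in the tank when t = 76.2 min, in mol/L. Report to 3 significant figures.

0.00140 mol/L

Let m(t) be the amount of acetic acid. Volume: V(t) = V₀ + (Q_in − Q_out) t = 905 + 15.000 t; V(76.2) = 2048.0 L.
Solute balance: dm/dt = 0 − Q_out C = −Q_out m/V(t).
dm/m = −Q_out dt/(V₀ + 15.000 t); integrating gives ln(m/m₀) = −(Q_out/(Q_in−Q_out)) ln(V/V₀).
m = m₀ (V₀/V)^(Q_out/(Q_in−Q_out)) = 9.96 × (905/2048.0)^(1.5267) = 2.8627 mol.
C = m/V = 2.8627/2048.0 = 0.0013978 mol/L.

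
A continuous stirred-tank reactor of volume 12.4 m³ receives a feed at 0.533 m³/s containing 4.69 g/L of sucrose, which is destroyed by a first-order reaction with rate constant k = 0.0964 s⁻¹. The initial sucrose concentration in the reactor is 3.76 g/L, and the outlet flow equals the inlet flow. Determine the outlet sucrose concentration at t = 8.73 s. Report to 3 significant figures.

2.13 g/L

Accumulation = in − out − consumed: V dC/dt = Q C_in − Q C − k V C.
dC/dt = (Q/V) C_in − (Q/V + k) C; effective rate a = Q/V + k = 0.042984 + 0.0964 = 0.13938 s⁻¹.
C_ss = Q C_in/(Q + kV) = 1.4463 g/L; C(t) = C_ss + (C₀ − C_ss) e^(−a t).
C(8.73) = 1.4463 + (2.3137)·e^(−0.13938·8.73) = 1.4463 + (2.3137)·0.29617 = 2.1316 g/L.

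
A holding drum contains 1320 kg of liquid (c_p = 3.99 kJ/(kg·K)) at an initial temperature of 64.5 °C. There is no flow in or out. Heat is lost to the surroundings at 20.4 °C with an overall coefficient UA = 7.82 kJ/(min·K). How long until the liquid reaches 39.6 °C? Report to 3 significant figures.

560 min

Unsteady energy balance on the tank contents: M c_p dT/dt = −UA(T − T_amb).
τ = M c_p/UA = 673.50 min; T_ss = T_amb = 20.400 °C.
T(t) = T_ss + (T₀ − T_ss)e^(−t/τ); set T = 39.6:
t = −τ ln[(T − T_ss)/(T₀ − T_ss)] = −673.50 · ln(0.43537) = 560.05 min.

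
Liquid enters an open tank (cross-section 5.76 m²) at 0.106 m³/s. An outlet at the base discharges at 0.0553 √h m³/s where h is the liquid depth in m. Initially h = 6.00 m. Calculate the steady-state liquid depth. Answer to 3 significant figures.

Level balance: A dh/dt = 0.106 − 0.0553 √h. Setting dh/dt = 0:
Q_in = 0.0553 √h_ss ⇒ √h_ss = 0.106/0.0553 = 1.9168.
h_ss = 1.9168² = 3.6742 m. (Since h₀ = 6.00 m > h_ss, the level will fall toward this value.)

3.67 m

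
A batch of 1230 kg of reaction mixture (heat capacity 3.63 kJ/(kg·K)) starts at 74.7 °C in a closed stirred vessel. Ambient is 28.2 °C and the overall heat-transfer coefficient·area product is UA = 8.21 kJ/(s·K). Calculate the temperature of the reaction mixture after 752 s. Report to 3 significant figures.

39.9 °C

Unsteady energy balance on the tank contents: M c_p dT/dt = −UA(T − T_amb).
dT/dt = (T_ss − T)/τ with T_ss = T_amb = 28.200 °C, τ = M c_p/UA = 1230·3.63/8.21 = 543.84 s.
T approaches T_ss exponentially: T(t) = T_ss + (T₀ − T_ss) e^(−t/τ).
T(752) = 28.200 + (46.500)·0.25088 = 39.866 °C.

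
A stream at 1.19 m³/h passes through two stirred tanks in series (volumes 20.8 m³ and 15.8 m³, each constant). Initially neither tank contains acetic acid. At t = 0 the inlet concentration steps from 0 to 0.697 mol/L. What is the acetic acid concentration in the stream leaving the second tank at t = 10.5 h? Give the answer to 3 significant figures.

0.106 mol/L

Time constants: τᵢ = Vᵢ/Q for each well-mixed tank.
τ₁ = 20.8/1.19 = 17.479 h; τ₂ = 15.8/1.19 = 13.277 h.
Tank 1: C₁ = C_in(1 − e^(−t/τ₁)). Tank 2 (τ₁ ≠ τ₂): C₂ = C_in[1 − (τ₁ e^(−t/τ₁) − τ₂ e^(−t/τ₂))/(τ₁ − τ₂)].
At t = 10.5: e^(−t/τ₁) = 0.54842, e^(−t/τ₂) = 0.45347.
C₂ = 0.697·[1 − (17.479·0.54842 − 13.277·0.45347)/(4.2017)] = 0.697·0.15156 = 0.10564 mol/L.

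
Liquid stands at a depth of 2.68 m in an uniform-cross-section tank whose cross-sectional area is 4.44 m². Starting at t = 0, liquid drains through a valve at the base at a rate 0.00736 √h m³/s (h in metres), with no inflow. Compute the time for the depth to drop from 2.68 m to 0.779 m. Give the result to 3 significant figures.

Mass balance (ρ constant): A dh/dt = −0.00736 √h.
Separate and integrate: 2(√h − √h₀) = −(0.00736/A) t.
t = 2A(√h₀ − √h)/0.00736 = 2·4.44·(√2.68 − √0.779)/0.00736
  = 8.8800 × (1.6371 − 0.88261) / 0.00736 = 910.27 s.

910 s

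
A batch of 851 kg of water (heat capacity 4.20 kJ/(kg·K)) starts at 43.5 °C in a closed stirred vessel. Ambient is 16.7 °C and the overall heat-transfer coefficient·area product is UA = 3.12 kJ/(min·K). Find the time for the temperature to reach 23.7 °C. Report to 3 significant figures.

M c_p dT/dt = −UA(T − T_amb).
τ = M c_p/UA = 1145.6 min; T_ss = T_amb = 16.700 °C.
T(t) = T_ss + (T₀ − T_ss)e^(−t/τ); set T = 23.7:
t = −τ ln[(T − T_ss)/(T₀ − T_ss)] = −1145.6 · ln(0.26119) = 1537.9 min.

1540 min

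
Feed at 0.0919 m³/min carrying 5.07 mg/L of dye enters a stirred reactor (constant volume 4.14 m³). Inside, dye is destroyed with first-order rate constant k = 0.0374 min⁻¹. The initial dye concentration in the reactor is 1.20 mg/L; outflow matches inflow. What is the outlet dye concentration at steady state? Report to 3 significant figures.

1.89 mg/L

V dC/dt = Q(C_in − C) − k V C.
At steady state: 0 = Q C_in − (Q + kV) C_ss, so C_ss = Q C_in/(Q + kV).
C_ss = 0.0919·5.07/(0.0919 + 0.0374·4.14) = 0.46593/0.24674 = 1.8884 mg/L.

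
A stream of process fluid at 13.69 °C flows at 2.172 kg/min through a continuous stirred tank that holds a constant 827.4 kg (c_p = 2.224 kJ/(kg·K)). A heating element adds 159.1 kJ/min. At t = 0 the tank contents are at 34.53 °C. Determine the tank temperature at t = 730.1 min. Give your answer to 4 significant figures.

44.85 °C

First-law balance (no shaft work): M c_p dT/dt = ṁ c_p (T_in − T) + 159.1.
τ = M/ṁ = 380.939 min; T_ss = T_in + Q̇/(ṁ c_p) = 13.69 + 159.1/(2.172·2.224) = 46.6264 °C.
Integrating: T(t) = T_ss + (T₀ − T_ss) e^(−t/τ).
T(730.1) = 46.6264 + (-12.0964)·e^(−730.1/380.939) = 46.6264 + (-12.0964)·0.147109 = 44.8469 °C.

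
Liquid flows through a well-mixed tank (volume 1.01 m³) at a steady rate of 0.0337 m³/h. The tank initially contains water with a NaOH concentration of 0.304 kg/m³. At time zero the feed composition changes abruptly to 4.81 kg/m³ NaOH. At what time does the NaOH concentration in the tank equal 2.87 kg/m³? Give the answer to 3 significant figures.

Species balance: V dC/dt = Q(C_in − C) ⇒ τ = V/Q = 29.970 h.
C(t) = C_in + (C₀ − C_in) e^(−t/τ). Set C = 2.87 and solve for t:
e^(−t/τ) = (C − C_in)/(C₀ − C_in) = (2.87 − 4.81)/(0.304 − 4.81) = 0.43054
t = −τ ln(…) = 29.970 × 0.84272 = 25.257 h.

25.3 h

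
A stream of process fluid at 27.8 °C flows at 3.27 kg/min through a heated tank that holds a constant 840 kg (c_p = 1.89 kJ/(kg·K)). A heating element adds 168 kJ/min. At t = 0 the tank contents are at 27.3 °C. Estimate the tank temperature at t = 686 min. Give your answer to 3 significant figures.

53.1 °C

Heat balance on the well-mixed liquid: M c_p dT/dt = ṁ c_p (T_in − T) + 168.
Rearrange: dT/dt = (T_ss − T)/τ with τ = M/ṁ = 256.88 min and T_ss = T_in + Q̇/(ṁ c_p) = 54.983 °C.
Integrating: T(t) = T_ss + (T₀ − T_ss) e^(−t/τ).
T(686) = 54.983 + (-27.683)·e^(−686/256.88) = 54.983 + (-27.683)·0.069218 = 53.067 °C.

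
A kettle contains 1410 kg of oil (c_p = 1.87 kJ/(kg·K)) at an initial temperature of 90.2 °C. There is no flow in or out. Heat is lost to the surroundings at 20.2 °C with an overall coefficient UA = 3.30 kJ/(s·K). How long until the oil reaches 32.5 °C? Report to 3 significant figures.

M c_p dT/dt = −UA(T − T_amb).
τ = M c_p/UA = 799.00 s; T_ss = T_amb = 20.200 °C.
T(t) = T_ss + (T₀ − T_ss)e^(−t/τ); set T = 32.5:
t = −τ ln[(T − T_ss)/(T₀ − T_ss)] = −799.00 · ln(0.17571) = 1389.4 s.

1390 s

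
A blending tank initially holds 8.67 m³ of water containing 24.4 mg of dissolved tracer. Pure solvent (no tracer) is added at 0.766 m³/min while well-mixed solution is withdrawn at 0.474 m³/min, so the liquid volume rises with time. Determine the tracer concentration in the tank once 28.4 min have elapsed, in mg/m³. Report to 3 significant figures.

0.484 mg/m³

Total volume: dV/dt = Q_in − Q_out = 0.29200 m³/min, so V(t) = 8.67 + 0.29200 t and V(28.4) = 16.963 m³.
Species balance (pure solvent in): dm/dt = −Q_out · m/V(t).
Separate: dm/m = −Q_out dt/V(t) ⇒ ln(m/m₀) = −(Q_out/(Q_in−Q_out)) ln(V/V₀).
m = m₀ (V₀/V)^(Q_out/(Q_in−Q_out)) = 24.4 × (8.67/16.963)^(1.6233) = 8.2080 mg.
C = m/V = 8.2080/16.963 = 0.48388 mg/m³.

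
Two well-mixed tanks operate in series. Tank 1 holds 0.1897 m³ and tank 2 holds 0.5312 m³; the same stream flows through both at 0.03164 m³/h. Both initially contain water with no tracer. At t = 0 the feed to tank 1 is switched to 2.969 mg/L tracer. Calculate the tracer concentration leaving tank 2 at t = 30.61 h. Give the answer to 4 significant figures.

2.233 mg/L

Species balance on tank i: dCᵢ/dt = (Cᵢ₋₁ − Cᵢ)/τᵢ with τᵢ = Vᵢ/Q.
τ₁ = 0.1897/0.03164 = 5.99558 h; τ₂ = 0.5312/0.03164 = 16.7889 h.
Solving the cascade with C₁(0)=C₂(0)=0 gives C₂(t) = C_in[1 − (τ₁ e^(−t/τ₁) − τ₂ e^(−t/τ₂))/(τ₁ − τ₂)].
At t = 30.61: e^(−t/τ₁) = 0.00606372, e^(−t/τ₂) = 0.161503.
C₂ = 2.969·[1 − (5.99558·0.00606372 − 16.7889·0.161503)/(-10.7933)] = 2.969·0.752152 = 2.23314 mg/L.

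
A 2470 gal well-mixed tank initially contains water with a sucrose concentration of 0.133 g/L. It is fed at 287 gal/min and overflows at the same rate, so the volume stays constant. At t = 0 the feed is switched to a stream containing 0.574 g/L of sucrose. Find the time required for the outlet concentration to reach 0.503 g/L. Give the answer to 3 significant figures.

15.7 min

Species balance: V dC/dt = Q(C_in − C) ⇒ τ = V/Q = 8.6063 min.
C(t) = C_in + (C₀ − C_in) e^(−t/τ). Set C = 0.503 and solve for t:
e^(−t/τ) = (C − C_in)/(C₀ − C_in) = (0.503 − 0.574)/(0.133 − 0.574) = 0.16100
t = −τ ln(…) = 8.6063 × 1.8264 = 15.718 min.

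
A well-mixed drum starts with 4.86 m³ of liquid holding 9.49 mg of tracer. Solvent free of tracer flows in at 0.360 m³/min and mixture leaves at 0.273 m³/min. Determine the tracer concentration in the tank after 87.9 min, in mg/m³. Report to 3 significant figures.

0.0391 mg/m³

Let m(t) be the amount of tracer. Volume: V(t) = V₀ + (Q_in − Q_out) t = 4.86 + 0.087000 t; V(87.9) = 12.507 m³.
Solute balance: dm/dt = 0 − Q_out C = −Q_out m/V(t).
dm/m = −Q_out dt/(V₀ + 0.087000 t); integrating gives ln(m/m₀) = −(Q_out/(Q_in−Q_out)) ln(V/V₀).
m = m₀ (V₀/V)^(Q_out/(Q_in−Q_out)) = 9.49 × (4.86/12.507)^(3.1379) = 0.48872 mg.
C = m/V = 0.48872/12.507 = 0.039075 mg/m³.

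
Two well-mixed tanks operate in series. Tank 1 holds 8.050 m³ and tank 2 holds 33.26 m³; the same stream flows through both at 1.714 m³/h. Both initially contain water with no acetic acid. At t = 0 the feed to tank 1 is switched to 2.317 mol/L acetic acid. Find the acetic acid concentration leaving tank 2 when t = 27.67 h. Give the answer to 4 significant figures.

1.585 mol/L

Species balance on tank i: dCᵢ/dt = (Cᵢ₋₁ − Cᵢ)/τᵢ with τᵢ = Vᵢ/Q.
τ₁ = 8.050/1.714 = 4.69662 h; τ₂ = 33.26/1.714 = 19.4049 h.
Tank 1: C₁ = C_in(1 − e^(−t/τ₁)). Tank 2 (τ₁ ≠ τ₂): C₂ = C_in[1 − (τ₁ e^(−t/τ₁) − τ₂ e^(−t/τ₂))/(τ₁ − τ₂)].
At t = 27.67: e^(−t/τ₁) = 0.00276290, e^(−t/τ₂) = 0.240285.
C₂ = 2.317·[1 − (4.69662·0.00276290 − 19.4049·0.240285)/(-14.7083)] = 2.317·0.683870 = 1.58453 mol/L.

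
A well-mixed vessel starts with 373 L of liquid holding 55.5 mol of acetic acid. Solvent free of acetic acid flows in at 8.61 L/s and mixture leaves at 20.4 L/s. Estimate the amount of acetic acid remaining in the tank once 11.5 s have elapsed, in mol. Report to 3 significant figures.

25.4 mol

Total volume: dV/dt = Q_in − Q_out = -11.790 L/s, so V(t) = 373 − 11.790 t and V(11.5) = 237.42 L.
Species balance (pure solvent in): dm/dt = −Q_out · m/V(t).
Separate: dm/m = −Q_out dt/V(t) ⇒ ln(m/m₀) = −(Q_out/(Q_in−Q_out)) ln(V/V₀).
m = m₀ (V₀/V)^(Q_out/(Q_in−Q_out)) = 55.5 × (373/237.42)^(-1.7303) = 25.399 mol.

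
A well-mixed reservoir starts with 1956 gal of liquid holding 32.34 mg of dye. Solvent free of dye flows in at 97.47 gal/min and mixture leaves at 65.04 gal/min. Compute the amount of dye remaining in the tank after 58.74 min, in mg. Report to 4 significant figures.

8.269 mg

Let m(t) be the amount of dye. Volume: V(t) = V₀ + (Q_in − Q_out) t = 1956 + 32.4300 t; V(58.74) = 3860.94 gal.
No dye enters, so dm/dt = −Q_out · (m/V).
dm/m = −Q_out dt/(V₀ + 32.4300 t); integrating gives ln(m/m₀) = −(Q_out/(Q_in−Q_out)) ln(V/V₀).
m = m₀ (V₀/V)^(Q_out/(Q_in−Q_out)) = 32.34 × (1956/3860.94)^(2.00555) = 8.26900 mg.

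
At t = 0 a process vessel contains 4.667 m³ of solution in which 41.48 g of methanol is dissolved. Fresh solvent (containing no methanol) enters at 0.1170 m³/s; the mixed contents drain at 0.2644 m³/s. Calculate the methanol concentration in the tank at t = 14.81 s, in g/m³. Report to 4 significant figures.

5.388 g/m³

Let m(t) be the amount of methanol. Volume: V(t) = V₀ + (Q_in − Q_out) t = 4.667 − 0.147400 t; V(14.81) = 2.48401 m³.
No methanol enters, so dm/dt = −Q_out · (m/V).
dm/m = −Q_out dt/(V₀ − 0.147400 t); integrating gives ln(m/m₀) = −(Q_out/(Q_in−Q_out)) ln(V/V₀).
m = m₀ (V₀/V)^(Q_out/(Q_in−Q_out)) = 41.48 × (4.667/2.48401)^(-1.79376) = 13.3830 g.
C = m/V = 13.3830/2.48401 = 5.38769 g/m³.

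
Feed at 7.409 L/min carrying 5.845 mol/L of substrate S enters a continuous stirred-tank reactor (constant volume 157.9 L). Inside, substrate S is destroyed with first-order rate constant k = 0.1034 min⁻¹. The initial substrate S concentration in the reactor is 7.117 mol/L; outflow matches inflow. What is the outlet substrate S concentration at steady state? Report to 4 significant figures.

1.824 mol/L

Species balance: V dC/dt = Q C_in − Q C − k V C.
Steady state (dC/dt = 0): C_ss = Q C_in/(Q + kV) = C_in/(1 + kV/Q).
C_ss = 7.409·5.845/(7.409 + 0.1034·157.9) = 43.3056/23.7359 = 1.82448 mol/L.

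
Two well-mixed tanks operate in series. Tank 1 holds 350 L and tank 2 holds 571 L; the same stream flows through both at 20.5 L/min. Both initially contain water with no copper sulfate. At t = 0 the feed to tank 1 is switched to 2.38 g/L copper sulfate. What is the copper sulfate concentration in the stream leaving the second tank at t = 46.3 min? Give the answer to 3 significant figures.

Time constants: τᵢ = Vᵢ/Q for each well-mixed tank.
τ₁ = 350/20.5 = 17.073 min; τ₂ = 571/20.5 = 27.854 min.
Solving the cascade with C₁(0)=C₂(0)=0 gives C₂(t) = C_in[1 − (τ₁ e^(−t/τ₁) − τ₂ e^(−t/τ₂))/(τ₁ − τ₂)].
At t = 46.3: e^(−t/τ₁) = 0.066413, e^(−t/τ₂) = 0.18971.
C₂ = 2.38·[1 − (17.073·0.066413 − 27.854·0.18971)/(-10.780)] = 2.38·0.61502 = 1.4638 g/L.

1.46 g/L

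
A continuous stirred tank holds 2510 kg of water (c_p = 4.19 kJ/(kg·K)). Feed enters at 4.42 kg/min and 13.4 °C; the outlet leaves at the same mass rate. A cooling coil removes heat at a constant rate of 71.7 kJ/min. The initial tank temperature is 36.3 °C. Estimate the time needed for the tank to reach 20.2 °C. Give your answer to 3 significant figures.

522 min

M c_p dT/dt = ṁ c_p (T_in − T) − Q̇.
τ = M/ṁ = 567.87 min; T_ss = T_in − Q̇/(ṁ c_p) = 9.5285 °C.
T(t) = T_ss + (T₀ − T_ss) e^(−t/τ). Set T = 20.2:
e^(−t/τ) = (20.2 − 9.5285)/(36.3 − 9.5285) = 0.39861
t = −567.87 · ln(0.39861) = 522.31 min.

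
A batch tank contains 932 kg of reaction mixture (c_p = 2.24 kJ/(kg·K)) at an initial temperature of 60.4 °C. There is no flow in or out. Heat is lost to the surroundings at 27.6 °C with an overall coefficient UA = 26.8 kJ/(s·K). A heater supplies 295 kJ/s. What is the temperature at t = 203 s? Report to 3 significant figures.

40.2 °C

M c_p dT/dt = −UA(T − T_amb) + Q̇.
dT/dt = (T_ss − T)/τ with T_ss = T_amb + Q̇/UA = 27.6 + 295/26.8 = 38.607 °C, τ = M c_p/UA = 932·2.24/26.8 = 77.899 s.
Integrating: T(t) = T_ss + (T₀ − T_ss) e^(−t/τ).
T(203) = 38.607 + (21.793)·0.073833 = 40.216 °C.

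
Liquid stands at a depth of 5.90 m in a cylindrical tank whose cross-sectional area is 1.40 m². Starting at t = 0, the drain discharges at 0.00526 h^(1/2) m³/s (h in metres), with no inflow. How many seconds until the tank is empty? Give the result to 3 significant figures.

1290 s

Accumulation of liquid (constant cross-section A): A dh/dt = −0.00526 √h.
This is separable: 2 d(√h)/dt = −0.00526/A, so √h = √h₀ − (0.00526/(2A)) t.
Set h = 0: 2√h₀ = (0.00526/A) t_empty ⇒ t_empty = 2A√h₀/0.00526.
t_empty = 2·1.40·√5.90/0.00526 = 2.8000·2.4290/0.00526 = 1293.0 s.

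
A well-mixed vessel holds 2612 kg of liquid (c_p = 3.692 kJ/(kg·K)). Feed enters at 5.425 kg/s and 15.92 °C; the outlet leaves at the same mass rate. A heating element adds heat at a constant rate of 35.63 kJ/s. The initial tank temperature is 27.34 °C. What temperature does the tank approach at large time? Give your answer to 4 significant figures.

M c_p dT/dt = ṁ c_p (T_in − T) + Q̇.
At steady state dT/dt = 0 ⇒ T_ss = T_in + Q̇/(ṁ c_p) = 15.92 + 35.63/(5.425·3.692) = 17.6989 °C.

17.70 °C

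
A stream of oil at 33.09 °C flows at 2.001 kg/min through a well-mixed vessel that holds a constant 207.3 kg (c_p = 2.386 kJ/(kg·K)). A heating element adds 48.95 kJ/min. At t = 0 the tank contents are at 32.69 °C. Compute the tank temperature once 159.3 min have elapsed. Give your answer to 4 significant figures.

Heat balance on the well-mixed liquid: M c_p dT/dt = ṁ c_p (T_in − T) + 48.95.
Rearrange: dT/dt = (T_ss − T)/τ with τ = M/ṁ = 103.598 min and T_ss = T_in + Q̇/(ṁ c_p) = 43.3426 °C.
This is linear first-order; T(t) = T_ss + (T₀ − T_ss) e^(−t/τ).
T(159.3) = 43.3426 + (-10.6526)·e^(−159.3/103.598) = 43.3426 + (-10.6526)·0.214881 = 41.0536 °C.

41.05 °C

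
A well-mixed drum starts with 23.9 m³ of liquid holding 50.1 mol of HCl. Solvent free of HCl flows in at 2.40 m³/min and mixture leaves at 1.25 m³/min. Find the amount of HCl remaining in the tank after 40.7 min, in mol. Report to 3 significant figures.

15.4 mol

Total volume: dV/dt = Q_in − Q_out = 1.1500 m³/min, so V(t) = 23.9 + 1.1500 t and V(40.7) = 70.705 m³.
Species balance (pure solvent in): dm/dt = −Q_out · m/V(t).
Separate: dm/m = −Q_out dt/V(t) ⇒ ln(m/m₀) = −(Q_out/(Q_in−Q_out)) ln(V/V₀).
m = m₀ (V₀/V)^(Q_out/(Q_in−Q_out)) = 50.1 × (23.9/70.705)^(1.0870) = 15.411 mol.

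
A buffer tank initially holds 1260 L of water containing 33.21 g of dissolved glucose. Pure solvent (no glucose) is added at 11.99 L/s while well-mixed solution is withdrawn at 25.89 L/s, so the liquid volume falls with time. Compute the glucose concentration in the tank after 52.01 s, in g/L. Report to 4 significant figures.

0.01263 g/L

Let m(t) be the amount of glucose. Volume: V(t) = V₀ + (Q_in − Q_out) t = 1260 − 13.9000 t; V(52.01) = 537.061 L.
No glucose enters, so dm/dt = −Q_out · (m/V).
Separate: dm/m = −Q_out dt/V(t) ⇒ ln(m/m₀) = −(Q_out/(Q_in−Q_out)) ln(V/V₀).
m = m₀ (V₀/V)^(Q_out/(Q_in−Q_out)) = 33.21 × (1260/537.061)^(-1.86259) = 6.78367 g.
C = m/V = 6.78367/537.061 = 0.0126311 g/L.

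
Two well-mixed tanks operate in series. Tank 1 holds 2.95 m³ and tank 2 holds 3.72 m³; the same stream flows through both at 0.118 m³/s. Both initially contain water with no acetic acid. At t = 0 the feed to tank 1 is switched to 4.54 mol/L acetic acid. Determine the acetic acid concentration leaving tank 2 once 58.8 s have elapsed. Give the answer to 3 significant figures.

Time constants: τᵢ = Vᵢ/Q for each well-mixed tank.
τ₁ = 2.95/0.118 = 25.000 s; τ₂ = 3.72/0.118 = 31.525 s.
Tank 1: C₁ = C_in(1 − e^(−t/τ₁)). Tank 2 (τ₁ ≠ τ₂): C₂ = C_in[1 − (τ₁ e^(−t/τ₁) − τ₂ e^(−t/τ₂))/(τ₁ − τ₂)].
At t = 58.8: e^(−t/τ₁) = 0.095179, e^(−t/τ₂) = 0.15487.
C₂ = 4.54·[1 − (25.000·0.095179 − 31.525·0.15487)/(-6.5254)] = 4.54·0.61644 = 2.7986 mol/L.

2.80 mol/L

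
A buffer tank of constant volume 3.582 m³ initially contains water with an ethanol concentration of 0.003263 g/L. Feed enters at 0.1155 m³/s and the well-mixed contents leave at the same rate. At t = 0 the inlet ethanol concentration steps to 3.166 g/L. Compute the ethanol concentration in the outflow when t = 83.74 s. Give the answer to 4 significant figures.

Transient balance on the dissolved component: V dC/dt = Q(C_in − C).
So dC/dt = (C_in − C)/τ with τ = V/Q = 3.582/0.1155 = 31.0130 s.
Solution: C(t) = C_in + (C₀ − C_in) e^(−t/τ).
C(83.74) = 3.166 + (0.003263 − 3.166)·e^(−83.74/31.0130) = 3.166 + (-3.16274)·0.0671948 = 2.95348 g/L.

2.953 g/L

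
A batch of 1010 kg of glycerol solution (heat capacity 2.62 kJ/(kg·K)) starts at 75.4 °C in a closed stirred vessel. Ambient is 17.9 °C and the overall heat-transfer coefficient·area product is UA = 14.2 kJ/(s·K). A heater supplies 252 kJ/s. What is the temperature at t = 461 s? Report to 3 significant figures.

39.0 °C

First-law balance (no shaft work): M c_p dT/dt = −UA(T − T_amb) + Q̇.
dT/dt = (T_ss − T)/τ with T_ss = T_amb + Q̇/UA = 17.9 + 252/14.2 = 35.646 °C, τ = M c_p/UA = 1010·2.62/14.2 = 186.35 s.
Solution: T(t) = T_ss + (T₀ − T_ss) e^(−t/τ).
T(461) = 35.646 + (39.754)·0.084263 = 38.996 °C.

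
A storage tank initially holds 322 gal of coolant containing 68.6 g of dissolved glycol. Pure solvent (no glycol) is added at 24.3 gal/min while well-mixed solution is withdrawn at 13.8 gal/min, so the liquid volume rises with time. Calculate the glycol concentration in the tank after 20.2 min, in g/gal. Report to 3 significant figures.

Let m(t) be the amount of glycol. Volume: V(t) = V₀ + (Q_in − Q_out) t = 322 + 10.500 t; V(20.2) = 534.10 gal.
Species balance (pure solvent in): dm/dt = −Q_out · m/V(t).
dm/m = −Q_out dt/(V₀ + 10.500 t); integrating gives ln(m/m₀) = −(Q_out/(Q_in−Q_out)) ln(V/V₀).
m = m₀ (V₀/V)^(Q_out/(Q_in−Q_out)) = 68.6 × (322/534.10)^(1.3143) = 35.277 g.
C = m/V = 35.277/534.10 = 0.066049 g/gal.

0.0660 g/gal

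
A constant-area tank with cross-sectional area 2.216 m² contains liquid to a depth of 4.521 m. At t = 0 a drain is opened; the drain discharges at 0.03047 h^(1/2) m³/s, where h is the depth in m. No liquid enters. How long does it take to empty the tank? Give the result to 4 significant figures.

309.3 s

With no inflow, A dh/dt = −0.03047 √h.
∫ h^(−1/2) dh = −(0.03047/A) ∫ dt, giving 2√h = 2√h₀ − (0.03047/A) t.
Tank is empty when √h = 0: t_empty = 2A√h₀/0.03047.
t_empty = 2·2.216·√4.521/0.03047 = 4.43200·2.12626/0.03047 = 309.275 s.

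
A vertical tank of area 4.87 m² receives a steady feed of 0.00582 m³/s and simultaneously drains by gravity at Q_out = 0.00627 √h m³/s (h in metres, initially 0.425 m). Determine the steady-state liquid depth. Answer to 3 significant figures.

Level balance: A dh/dt = 0.00582 − 0.00627 √h. Setting dh/dt = 0:
Q_in = 0.00627 √h_ss ⇒ √h_ss = 0.00582/0.00627 = 0.92823.
h_ss = 0.92823² = 0.86161 m. (Since h₀ = 0.425 m < h_ss, the level will rise toward this value.)

0.862 m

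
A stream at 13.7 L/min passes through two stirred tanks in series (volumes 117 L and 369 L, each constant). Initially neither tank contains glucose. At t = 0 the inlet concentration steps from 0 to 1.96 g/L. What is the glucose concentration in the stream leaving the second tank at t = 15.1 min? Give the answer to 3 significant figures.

Time constants: τᵢ = Vᵢ/Q for each well-mixed tank.
τ₁ = 117/13.7 = 8.5401 min; τ₂ = 369/13.7 = 26.934 min.
Solving the cascade with C₁(0)=C₂(0)=0 gives C₂(t) = C_in[1 − (τ₁ e^(−t/τ₁) − τ₂ e^(−t/τ₂))/(τ₁ − τ₂)].
At t = 15.1: e^(−t/τ₁) = 0.17065, e^(−t/τ₂) = 0.57085.
C₂ = 1.96·[1 − (8.5401·0.17065 − 26.934·0.57085)/(-18.394)] = 1.96·0.24334 = 0.47695 g/L.

0.477 g/L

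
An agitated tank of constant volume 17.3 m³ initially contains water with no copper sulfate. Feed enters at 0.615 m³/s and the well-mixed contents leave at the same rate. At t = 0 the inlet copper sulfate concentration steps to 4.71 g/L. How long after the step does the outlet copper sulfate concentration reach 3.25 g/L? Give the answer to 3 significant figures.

32.9 s

Mass balance on the solute (V constant): V dC/dt = Q(C_in − C), so τ = V/Q = 28.130 s.
C(t) = C_in + (C₀ − C_in) e^(−t/τ). Set C = 3.25 and solve for t:
e^(−t/τ) = (C − C_in)/(C₀ − C_in) = (3.25 − 4.71)/(0 − 4.71) = 0.30998
t = −τ ln(…) = 28.130 × 1.1713 = 32.947 s.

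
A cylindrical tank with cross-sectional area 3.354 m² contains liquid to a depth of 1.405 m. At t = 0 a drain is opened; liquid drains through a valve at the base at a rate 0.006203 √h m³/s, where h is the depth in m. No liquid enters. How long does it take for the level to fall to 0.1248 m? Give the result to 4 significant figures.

899.8 s

A dh/dt = −Q_out = −0.006203 √h.
Separate and integrate: 2(√h − √h₀) = −(0.006203/A) t.
t = 2A(√h₀ − √h)/0.006203 = 2·3.354·(√1.405 − √0.1248)/0.006203
  = 6.70800 × (1.18533 − 0.353270) / 0.006203 = 899.796 s.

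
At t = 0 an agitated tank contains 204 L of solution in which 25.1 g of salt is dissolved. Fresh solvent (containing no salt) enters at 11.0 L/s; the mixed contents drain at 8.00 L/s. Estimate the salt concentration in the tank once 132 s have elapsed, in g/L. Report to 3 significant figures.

Total volume: dV/dt = Q_in − Q_out = 3.0000 L/s, so V(t) = 204 + 3.0000 t and V(132) = 600.00 L.
Solute balance: dm/dt = 0 − Q_out C = −Q_out m/V(t).
dm/m = −Q_out dt/(V₀ + 3.0000 t); integrating gives ln(m/m₀) = −(Q_out/(Q_in−Q_out)) ln(V/V₀).
m = m₀ (V₀/V)^(Q_out/(Q_in−Q_out)) = 25.1 × (204/600.00)^(2.6667) = 1.4135 g.
C = m/V = 1.4135/600.00 = 0.0023558 g/L.

0.00236 g/L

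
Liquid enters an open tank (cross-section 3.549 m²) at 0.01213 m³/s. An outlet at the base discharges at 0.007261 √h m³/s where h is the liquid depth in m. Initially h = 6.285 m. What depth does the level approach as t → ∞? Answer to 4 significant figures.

A dh/dt = Q_in − 0.007261 √h. Steady state requires inflow = outflow:
Q_in = 0.007261 √h_ss ⇒ √h_ss = 0.01213/0.007261 = 1.67057.
h_ss = 1.67057² = 2.79080 m. (Since h₀ = 6.285 m > h_ss, the level will fall toward this value.)

2.791 m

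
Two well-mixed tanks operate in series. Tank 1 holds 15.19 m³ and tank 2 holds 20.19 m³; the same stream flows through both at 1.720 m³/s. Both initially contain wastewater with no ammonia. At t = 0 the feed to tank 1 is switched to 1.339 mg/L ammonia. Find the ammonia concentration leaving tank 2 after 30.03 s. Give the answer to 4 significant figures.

1.056 mg/L

Each tank obeys Vᵢ dCᵢ/dt = Q(Cᵢ₋₁ − Cᵢ), so τᵢ = Vᵢ/Q.
τ₁ = 15.19/1.720 = 8.83140 s; τ₂ = 20.19/1.720 = 11.7384 s.
Solving the cascade with C₁(0)=C₂(0)=0 gives C₂(t) = C_in[1 − (τ₁ e^(−t/τ₁) − τ₂ e^(−t/τ₂))/(τ₁ − τ₂)].
At t = 30.03: e^(−t/τ₁) = 0.0333610, e^(−t/τ₂) = 0.0774381.
C₂ = 1.339·[1 − (8.83140·0.0333610 − 11.7384·0.0774381)/(-2.90698)] = 1.339·0.788656 = 1.05601 mg/L.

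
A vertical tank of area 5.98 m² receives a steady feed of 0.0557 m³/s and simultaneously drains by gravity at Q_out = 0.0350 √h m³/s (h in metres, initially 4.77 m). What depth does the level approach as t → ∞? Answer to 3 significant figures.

Level balance: A dh/dt = 0.0557 − 0.0350 √h. Setting dh/dt = 0:
Q_in = 0.0350 √h_ss ⇒ √h_ss = 0.0557/0.0350 = 1.5914.
h_ss = 1.5914² = 2.5326 m. (Since h₀ = 4.77 m > h_ss, the level will fall toward this value.)

2.53 m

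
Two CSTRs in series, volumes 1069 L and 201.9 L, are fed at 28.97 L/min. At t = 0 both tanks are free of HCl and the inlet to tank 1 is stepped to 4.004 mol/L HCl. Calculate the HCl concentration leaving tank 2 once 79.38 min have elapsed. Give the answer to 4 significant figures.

Species balance on tank i: dCᵢ/dt = (Cᵢ₋₁ − Cᵢ)/τᵢ with τᵢ = Vᵢ/Q.
τ₁ = 1069/28.97 = 36.9002 min; τ₂ = 201.9/28.97 = 6.96928 min.
Solving the cascade with C₁(0)=C₂(0)=0 gives C₂(t) = C_in[1 − (τ₁ e^(−t/τ₁) − τ₂ e^(−t/τ₂))/(τ₁ − τ₂)].
At t = 79.38: e^(−t/τ₁) = 0.116344, e^(−t/τ₂) = 1.13081e-05.
C₂ = 4.004·[1 − (36.9002·0.116344 − 6.96928·1.13081e-05)/(29.9310)] = 4.004·0.856569 = 3.42970 mol/L.

3.430 mol/L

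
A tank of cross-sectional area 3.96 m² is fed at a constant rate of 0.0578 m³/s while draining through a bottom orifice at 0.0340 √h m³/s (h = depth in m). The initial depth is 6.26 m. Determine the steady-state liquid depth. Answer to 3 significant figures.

A dh/dt = Q_in − 0.0340 √h. Steady state requires inflow = outflow:
Q_in = 0.0340 √h_ss ⇒ √h_ss = 0.0578/0.0340 = 1.7000.
h_ss = 1.7000² = 2.8900 m. (Since h₀ = 6.26 m > h_ss, the level will fall toward this value.)

2.89 m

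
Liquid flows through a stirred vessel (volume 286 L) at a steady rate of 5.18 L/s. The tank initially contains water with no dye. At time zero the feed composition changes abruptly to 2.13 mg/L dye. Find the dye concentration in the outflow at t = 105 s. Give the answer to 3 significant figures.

1.81 mg/L

Unsteady species balance (constant V, well mixed): V dC/dt = Q(C_in − C).
So dC/dt = (C_in − C)/τ with τ = V/Q = 286/5.18 = 55.212 s.
C approaches C_in exponentially: C(t) = C_in + (C₀ − C_in) e^(−t/τ).
C(105) = 2.13 + (0 − 2.13)·e^(−105/55.212) = 2.13 + (-2.1300)·0.14931 = 1.8120 mg/L.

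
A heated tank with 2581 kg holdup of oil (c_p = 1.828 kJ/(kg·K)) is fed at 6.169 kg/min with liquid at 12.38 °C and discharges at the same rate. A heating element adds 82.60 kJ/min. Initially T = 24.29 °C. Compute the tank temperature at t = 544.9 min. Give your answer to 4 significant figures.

Heat balance on the well-mixed liquid: M c_p dT/dt = ṁ c_p (T_in − T) + 82.60.
Rearrange: dT/dt = (T_ss − T)/τ with τ = M/ṁ = 418.382 min and T_ss = T_in + Q̇/(ṁ c_p) = 19.7047 °C.
Solution: T(t) = T_ss + (T₀ − T_ss) e^(−t/τ).
T(544.9) = 19.7047 + (4.58531)·e^(−544.9/418.382) = 19.7047 + (4.58531)·0.271879 = 20.9513 °C.

20.95 °C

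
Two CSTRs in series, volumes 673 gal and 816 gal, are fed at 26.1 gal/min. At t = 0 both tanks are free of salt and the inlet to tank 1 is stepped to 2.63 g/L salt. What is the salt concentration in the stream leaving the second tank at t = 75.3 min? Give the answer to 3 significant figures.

Species balance on tank i: dCᵢ/dt = (Cᵢ₋₁ − Cᵢ)/τᵢ with τᵢ = Vᵢ/Q.
τ₁ = 673/26.1 = 25.785 min; τ₂ = 816/26.1 = 31.264 min.
Solving the cascade with C₁(0)=C₂(0)=0 gives C₂(t) = C_in[1 − (τ₁ e^(−t/τ₁) − τ₂ e^(−t/τ₂))/(τ₁ − τ₂)].
At t = 75.3: e^(−t/τ₁) = 0.053920, e^(−t/τ₂) = 0.089951.
C₂ = 2.63·[1 − (25.785·0.053920 − 31.264·0.089951)/(-5.4789)] = 2.63·0.74048 = 1.9475 g/L.

1.95 g/L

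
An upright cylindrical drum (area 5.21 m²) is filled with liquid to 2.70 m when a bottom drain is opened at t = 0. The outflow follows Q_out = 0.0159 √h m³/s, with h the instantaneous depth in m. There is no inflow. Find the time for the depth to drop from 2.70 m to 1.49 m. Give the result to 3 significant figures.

277 s

Accumulation of liquid (constant cross-section A): A dh/dt = −0.0159 √h.
∫ h^(−1/2) dh = −(0.0159/A) ∫ dt, giving 2√h = 2√h₀ − (0.0159/A) t.
t = 2A(√h₀ − √h)/0.0159 = 2·5.21·(√2.70 − √1.49)/0.0159
  = 10.420 × (1.6432 − 1.2207) / 0.0159 = 276.89 s.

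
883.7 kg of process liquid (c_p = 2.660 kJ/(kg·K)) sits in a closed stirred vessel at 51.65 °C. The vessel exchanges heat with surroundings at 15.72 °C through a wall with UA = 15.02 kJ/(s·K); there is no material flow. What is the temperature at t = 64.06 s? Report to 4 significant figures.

Heat balance on the well-mixed liquid: M c_p dT/dt = −UA(T − T_amb).
dT/dt = (T_ss − T)/τ with T_ss = T_amb = 15.7200 °C, τ = M c_p/UA = 883.7·2.660/15.02 = 156.501 s.
T approaches T_ss exponentially: T(t) = T_ss + (T₀ − T_ss) e^(−t/τ).
T(64.06) = 15.7200 + (35.9300)·0.664097 = 39.5810 °C.

39.58 °C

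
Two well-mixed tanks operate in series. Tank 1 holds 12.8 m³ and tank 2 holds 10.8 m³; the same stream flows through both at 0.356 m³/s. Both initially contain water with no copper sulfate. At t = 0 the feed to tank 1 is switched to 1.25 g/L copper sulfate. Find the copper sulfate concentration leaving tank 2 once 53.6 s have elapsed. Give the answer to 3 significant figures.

Time constants: τᵢ = Vᵢ/Q for each well-mixed tank.
τ₁ = 12.8/0.356 = 35.955 s; τ₂ = 10.8/0.356 = 30.337 s.
Tank 1: C₁ = C_in(1 − e^(−t/τ₁)). Tank 2 (τ₁ ≠ τ₂): C₂ = C_in[1 − (τ₁ e^(−t/τ₁) − τ₂ e^(−t/τ₂))/(τ₁ − τ₂)].
At t = 53.6: e^(−t/τ₁) = 0.22520, e^(−t/τ₂) = 0.17088.
C₂ = 1.25·[1 − (35.955·0.22520 − 30.337·0.17088)/(5.6180)] = 1.25·0.48143 = 0.60179 g/L.

0.602 g/L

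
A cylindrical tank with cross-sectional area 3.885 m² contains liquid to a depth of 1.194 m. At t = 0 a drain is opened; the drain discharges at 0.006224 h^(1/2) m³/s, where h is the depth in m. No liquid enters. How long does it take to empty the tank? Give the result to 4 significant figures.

1364 s

A dh/dt = −Q_out = −0.006224 √h.
∫ h^(−1/2) dh = −(0.006224/A) ∫ dt, giving 2√h = 2√h₀ − (0.006224/A) t.
Tank is empty when √h = 0: t_empty = 2A√h₀/0.006224.
t_empty = 2·3.885·√1.194/0.006224 = 7.77000·1.09270/0.006224 = 1364.12 s.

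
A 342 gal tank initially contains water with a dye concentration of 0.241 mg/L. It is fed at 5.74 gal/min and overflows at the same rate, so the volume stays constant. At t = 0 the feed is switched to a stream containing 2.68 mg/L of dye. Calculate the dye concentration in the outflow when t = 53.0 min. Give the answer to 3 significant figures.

Mass balance on the solute (V constant): V dC/dt = Q(C_in − C).
Rewrite as dC/dt + C/τ = C_in/τ, τ = V/Q = 59.582 min.
This is linear first-order; C(t) = C_in + (C₀ − C_in) e^(−t/τ).
C(53.0) = 2.68 + (0.241 − 2.68)·e^(−53.0/59.582) = 2.68 + (-2.4390)·0.41085 = 1.6779 mg/L.

1.68 mg/L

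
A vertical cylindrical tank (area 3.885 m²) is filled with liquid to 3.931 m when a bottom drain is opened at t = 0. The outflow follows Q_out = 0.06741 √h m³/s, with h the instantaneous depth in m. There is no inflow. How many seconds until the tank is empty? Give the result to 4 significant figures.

With no inflow, A dh/dt = −0.06741 √h.
Separate and integrate: 2(√h − √h₀) = −(0.06741/A) t.
Set h = 0: 2√h₀ = (0.06741/A) t_empty ⇒ t_empty = 2A√h₀/0.06741.
t_empty = 2·3.885·√3.931/0.06741 = 7.77000·1.98267/0.06741 = 228.533 s.

228.5 s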